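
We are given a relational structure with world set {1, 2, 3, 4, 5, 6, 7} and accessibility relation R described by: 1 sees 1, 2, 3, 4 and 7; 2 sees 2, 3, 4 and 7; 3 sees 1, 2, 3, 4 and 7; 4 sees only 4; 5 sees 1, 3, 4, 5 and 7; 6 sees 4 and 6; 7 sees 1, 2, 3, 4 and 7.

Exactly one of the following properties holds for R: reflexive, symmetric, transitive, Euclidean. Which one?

reflexive

Reflexive: yes — every world is R-related to itself.
Symmetric: no — 1 R 2 but not 2 R 1.
Transitive: no — 2 R 3 and 3 R 1, but not 2 R 1.
Euclidean: no — 1 R 4 and 1 R 2, but not 4 R 2.
Only reflexive holds.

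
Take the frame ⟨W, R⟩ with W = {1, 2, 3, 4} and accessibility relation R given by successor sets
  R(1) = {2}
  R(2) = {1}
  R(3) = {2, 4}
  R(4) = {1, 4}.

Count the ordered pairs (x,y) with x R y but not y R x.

Enumerating: (3,2), (3,4), (4,1).

3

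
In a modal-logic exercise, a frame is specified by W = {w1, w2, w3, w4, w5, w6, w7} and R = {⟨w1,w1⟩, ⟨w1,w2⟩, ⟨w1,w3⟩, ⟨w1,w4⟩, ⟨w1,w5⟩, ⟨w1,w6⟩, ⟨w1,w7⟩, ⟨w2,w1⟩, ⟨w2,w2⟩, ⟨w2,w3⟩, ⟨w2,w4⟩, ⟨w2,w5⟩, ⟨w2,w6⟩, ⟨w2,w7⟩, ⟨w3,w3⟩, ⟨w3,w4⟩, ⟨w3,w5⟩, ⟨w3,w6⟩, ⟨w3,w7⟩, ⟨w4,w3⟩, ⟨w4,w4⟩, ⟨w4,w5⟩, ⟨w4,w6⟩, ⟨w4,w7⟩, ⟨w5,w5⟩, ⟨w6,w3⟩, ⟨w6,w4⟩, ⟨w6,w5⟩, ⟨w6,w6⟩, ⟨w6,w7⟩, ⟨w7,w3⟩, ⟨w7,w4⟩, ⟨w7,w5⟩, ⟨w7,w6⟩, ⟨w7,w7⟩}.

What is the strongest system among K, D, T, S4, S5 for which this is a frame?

S4

Serial (axiom D): yes — every world has a successor (e.g. w1 R w1).
Reflexive (axiom T): yes — every world is R-related to itself.
Transitive (axiom 4): yes — every two-step R-path is closed by a direct edge.
Euclidean (axiom 5): no — w1 R w3 and w1 R w2, but not w3 R w2.
So F validates K, D, T, S4; S5 would additionally require R to be Euclidean. The strongest is S4.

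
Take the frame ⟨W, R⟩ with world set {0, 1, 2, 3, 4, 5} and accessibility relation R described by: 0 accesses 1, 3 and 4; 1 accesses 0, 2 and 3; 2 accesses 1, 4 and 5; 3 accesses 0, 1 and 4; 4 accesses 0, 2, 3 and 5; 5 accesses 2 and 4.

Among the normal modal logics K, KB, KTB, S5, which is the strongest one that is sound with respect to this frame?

KB

Symmetric (axiom B): yes — every pair in R has its reverse in R.
Reflexive (axiom T): no — 0 is not related to itself.
Euclidean (axiom 5): no — 0 R 1 and 0 R 4, but not 1 R 4.
So F validates K, KB; KTB would additionally require R to be reflexive. The strongest is KB.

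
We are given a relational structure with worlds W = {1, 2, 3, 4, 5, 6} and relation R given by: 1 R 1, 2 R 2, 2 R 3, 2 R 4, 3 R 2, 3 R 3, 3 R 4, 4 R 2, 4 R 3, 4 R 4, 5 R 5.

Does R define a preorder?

Reflexive: no — 6 is not related to itself.
Transitive: yes — every two-step R-path is closed by a direct edge.
So R is not a preorder.

No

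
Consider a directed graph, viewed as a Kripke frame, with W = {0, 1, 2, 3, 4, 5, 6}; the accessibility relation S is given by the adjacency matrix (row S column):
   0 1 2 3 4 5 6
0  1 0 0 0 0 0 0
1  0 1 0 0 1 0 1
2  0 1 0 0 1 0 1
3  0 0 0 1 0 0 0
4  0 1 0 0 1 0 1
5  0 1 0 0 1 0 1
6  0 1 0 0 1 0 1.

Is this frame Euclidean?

Yes

Euclidean: yes — any two successors of a common world are S-related.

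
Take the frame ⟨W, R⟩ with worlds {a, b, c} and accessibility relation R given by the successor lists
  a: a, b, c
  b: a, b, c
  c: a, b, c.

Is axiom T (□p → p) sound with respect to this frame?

By correspondence theory, T is valid on a frame iff R is reflexive.
Reflexive: yes — every world is R-related to itself.

Yes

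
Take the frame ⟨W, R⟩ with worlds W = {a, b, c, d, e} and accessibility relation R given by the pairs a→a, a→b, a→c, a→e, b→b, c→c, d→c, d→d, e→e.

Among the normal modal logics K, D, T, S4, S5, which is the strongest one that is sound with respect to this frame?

Serial (axiom D): yes — every world has a successor (e.g. a R a).
Reflexive (axiom T): yes — every world is R-related to itself.
Transitive (axiom 4): yes — every two-step R-path is closed by a direct edge.
Euclidean (axiom 5): no — a R b and a R c, but not b R c.
So F validates K, D, T, S4; S5 would additionally require R to be Euclidean. The strongest is S4.

S4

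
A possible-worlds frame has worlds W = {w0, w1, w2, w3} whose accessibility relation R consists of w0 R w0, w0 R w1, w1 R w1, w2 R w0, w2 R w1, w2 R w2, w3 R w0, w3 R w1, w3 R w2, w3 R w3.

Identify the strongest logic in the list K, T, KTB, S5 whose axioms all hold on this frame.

Reflexive (axiom T): yes — every world is R-related to itself.
Symmetric (axiom B): no — w0 R w1 but not w1 R w0.
Euclidean (axiom 5): no — w2 R w1 and w2 R w0, but not w1 R w0.
So F validates K, T; KTB would additionally require R to be symmetric. The strongest is T.

T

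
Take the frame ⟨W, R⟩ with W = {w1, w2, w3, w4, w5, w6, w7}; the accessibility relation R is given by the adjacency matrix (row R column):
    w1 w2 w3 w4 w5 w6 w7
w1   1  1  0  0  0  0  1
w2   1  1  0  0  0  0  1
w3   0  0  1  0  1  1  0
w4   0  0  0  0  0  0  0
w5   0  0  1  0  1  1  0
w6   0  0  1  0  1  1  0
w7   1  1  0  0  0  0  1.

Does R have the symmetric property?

Yes

Symmetric: yes — every pair in R has its reverse in R.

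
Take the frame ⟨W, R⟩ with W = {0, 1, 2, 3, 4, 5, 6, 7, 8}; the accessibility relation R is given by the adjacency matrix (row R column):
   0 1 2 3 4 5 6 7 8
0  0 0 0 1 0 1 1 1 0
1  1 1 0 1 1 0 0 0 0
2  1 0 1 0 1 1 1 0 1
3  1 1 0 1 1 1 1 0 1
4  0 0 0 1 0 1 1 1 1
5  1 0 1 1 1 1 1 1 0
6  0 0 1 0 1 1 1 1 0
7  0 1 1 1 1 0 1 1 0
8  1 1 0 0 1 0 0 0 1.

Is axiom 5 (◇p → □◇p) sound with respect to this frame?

No

The schema 5 characterises exactly the Euclidean frames.
Euclidean: no — 0 R 3 and 0 R 7, but not 3 R 7.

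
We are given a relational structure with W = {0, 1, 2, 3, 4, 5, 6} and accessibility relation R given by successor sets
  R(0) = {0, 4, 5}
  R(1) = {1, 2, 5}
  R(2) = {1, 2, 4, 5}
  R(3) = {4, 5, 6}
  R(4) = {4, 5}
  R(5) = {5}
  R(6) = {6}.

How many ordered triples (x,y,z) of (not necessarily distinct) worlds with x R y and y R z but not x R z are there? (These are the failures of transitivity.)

Enumerating: (1,2,4).

1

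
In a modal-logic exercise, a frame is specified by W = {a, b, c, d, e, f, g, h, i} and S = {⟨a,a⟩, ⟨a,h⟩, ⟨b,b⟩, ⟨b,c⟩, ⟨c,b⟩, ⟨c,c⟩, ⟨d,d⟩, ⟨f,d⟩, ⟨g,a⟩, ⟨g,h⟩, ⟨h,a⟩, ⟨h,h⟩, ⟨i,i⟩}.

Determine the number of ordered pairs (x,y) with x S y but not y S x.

3

Enumerating: (f,d), (g,a), (g,h).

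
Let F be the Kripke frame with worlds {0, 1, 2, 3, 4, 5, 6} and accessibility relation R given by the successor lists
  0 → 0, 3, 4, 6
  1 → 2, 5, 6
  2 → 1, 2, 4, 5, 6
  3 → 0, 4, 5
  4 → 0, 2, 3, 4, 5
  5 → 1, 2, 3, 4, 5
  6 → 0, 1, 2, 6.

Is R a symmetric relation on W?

Yes

Symmetric: yes — every pair in R has its reverse in R.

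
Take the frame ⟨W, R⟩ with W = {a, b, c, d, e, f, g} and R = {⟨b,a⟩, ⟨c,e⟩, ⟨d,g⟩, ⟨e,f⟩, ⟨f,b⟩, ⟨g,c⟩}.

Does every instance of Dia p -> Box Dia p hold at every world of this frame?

No

The schema 5 characterises exactly the Euclidean frames.
Euclidean: no — b R a and b R a, but not a R a.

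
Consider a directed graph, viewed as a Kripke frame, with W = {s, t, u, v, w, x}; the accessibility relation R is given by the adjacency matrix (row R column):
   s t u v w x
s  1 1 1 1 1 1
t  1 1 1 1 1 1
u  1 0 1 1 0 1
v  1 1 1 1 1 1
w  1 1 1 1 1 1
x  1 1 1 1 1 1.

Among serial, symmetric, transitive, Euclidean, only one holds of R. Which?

Serial: yes — every world has a successor (e.g. s R s).
Symmetric: no — t R u but not u R t.
Transitive: no — u R s and s R t, but not u R t.
Euclidean: no — s R u and s R t, but not u R t.
Only serial holds.

serial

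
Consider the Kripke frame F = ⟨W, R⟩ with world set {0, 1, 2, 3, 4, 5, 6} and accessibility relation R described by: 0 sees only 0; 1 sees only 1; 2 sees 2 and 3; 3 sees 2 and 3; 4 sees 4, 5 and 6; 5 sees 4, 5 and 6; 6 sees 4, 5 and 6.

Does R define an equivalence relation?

Yes

Reflexive: yes — every world is R-related to itself.
Symmetric: yes — every pair in R has its reverse in R.
Transitive: yes — every two-step R-path is closed by a direct edge.
So R is an equivalence relation.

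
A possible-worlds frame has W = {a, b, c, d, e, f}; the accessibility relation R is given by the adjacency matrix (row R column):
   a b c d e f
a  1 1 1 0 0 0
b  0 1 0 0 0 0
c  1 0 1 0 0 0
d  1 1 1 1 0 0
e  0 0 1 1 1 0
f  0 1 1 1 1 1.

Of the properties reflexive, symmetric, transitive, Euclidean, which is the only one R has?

reflexive

Reflexive: yes — every world is R-related to itself.
Symmetric: no — a R b but not b R a.
Transitive: no — c R a and a R b, but not c R b.
Euclidean: no — a R b and a R c, but not b R c.
Only reflexive holds.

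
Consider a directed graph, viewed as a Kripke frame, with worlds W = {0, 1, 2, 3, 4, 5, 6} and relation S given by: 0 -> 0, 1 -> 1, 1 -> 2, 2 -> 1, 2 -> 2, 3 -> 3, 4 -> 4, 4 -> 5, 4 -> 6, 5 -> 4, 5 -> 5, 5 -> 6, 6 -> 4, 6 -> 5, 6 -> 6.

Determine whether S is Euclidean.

Euclidean: yes — any two successors of a common world are S-related.

Yes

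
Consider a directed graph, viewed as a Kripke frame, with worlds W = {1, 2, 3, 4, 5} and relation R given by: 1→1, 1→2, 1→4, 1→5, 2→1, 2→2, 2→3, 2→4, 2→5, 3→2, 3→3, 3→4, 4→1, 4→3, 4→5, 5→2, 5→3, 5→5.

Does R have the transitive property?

No

Transitive: no — 1 R 2 and 2 R 3, but not 1 R 3.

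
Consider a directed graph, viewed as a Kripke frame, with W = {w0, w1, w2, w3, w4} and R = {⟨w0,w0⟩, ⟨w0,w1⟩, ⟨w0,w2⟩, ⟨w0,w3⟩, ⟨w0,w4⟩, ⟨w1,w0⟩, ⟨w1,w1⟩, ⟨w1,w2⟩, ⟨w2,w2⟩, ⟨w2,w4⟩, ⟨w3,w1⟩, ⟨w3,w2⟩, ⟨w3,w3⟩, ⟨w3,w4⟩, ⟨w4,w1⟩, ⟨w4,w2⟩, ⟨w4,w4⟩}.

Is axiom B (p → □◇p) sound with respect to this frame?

By correspondence theory, B is valid on a frame iff R is symmetric.
Symmetric: no — w0 R w2 but not w2 R w0.

No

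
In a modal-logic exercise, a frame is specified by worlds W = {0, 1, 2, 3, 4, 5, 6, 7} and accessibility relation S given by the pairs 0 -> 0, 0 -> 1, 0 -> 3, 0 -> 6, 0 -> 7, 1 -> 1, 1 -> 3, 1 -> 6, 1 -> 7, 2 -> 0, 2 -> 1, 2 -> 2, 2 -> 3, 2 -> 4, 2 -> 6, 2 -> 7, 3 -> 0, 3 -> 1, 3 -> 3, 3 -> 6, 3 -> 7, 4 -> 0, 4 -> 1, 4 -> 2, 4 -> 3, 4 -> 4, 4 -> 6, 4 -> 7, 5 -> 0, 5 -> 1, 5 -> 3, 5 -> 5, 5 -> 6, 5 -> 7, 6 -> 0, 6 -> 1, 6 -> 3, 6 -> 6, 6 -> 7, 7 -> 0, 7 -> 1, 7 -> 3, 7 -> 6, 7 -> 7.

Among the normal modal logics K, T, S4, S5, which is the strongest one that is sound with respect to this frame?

T

Reflexive (axiom T): yes — every world is S-related to itself.
Transitive (axiom 4): no — 1 S 3 and 3 S 0, but not 1 S 0.
Euclidean (axiom 5): no — 2 S 0 and 2 S 4, but not 0 S 4.
So F validates K, T; S4 would additionally require S to be transitive. The strongest is T.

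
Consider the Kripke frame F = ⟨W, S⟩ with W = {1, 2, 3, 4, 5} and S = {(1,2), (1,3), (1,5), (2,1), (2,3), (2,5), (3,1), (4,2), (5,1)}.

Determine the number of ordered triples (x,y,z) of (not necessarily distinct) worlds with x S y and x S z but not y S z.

Enumerating: (1,2,2), (1,3,2), (1,3,3), (1,3,5), (1,5,2), (1,5,3), (1,5,5), (2,1,1), (2,3,3), (2,3,5), (2,5,3), (2,5,5), (3,1,1), (4,2,2), (5,1,1).

15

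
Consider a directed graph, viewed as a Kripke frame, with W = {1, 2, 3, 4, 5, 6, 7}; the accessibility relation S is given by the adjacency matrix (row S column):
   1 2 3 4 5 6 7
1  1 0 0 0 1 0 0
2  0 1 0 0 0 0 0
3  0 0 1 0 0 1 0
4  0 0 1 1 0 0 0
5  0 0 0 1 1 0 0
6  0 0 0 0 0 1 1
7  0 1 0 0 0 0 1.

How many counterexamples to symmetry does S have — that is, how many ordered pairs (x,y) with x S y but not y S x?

Enumerating: (1,5), (3,6), (4,3), (5,4), (6,7), (7,2).

6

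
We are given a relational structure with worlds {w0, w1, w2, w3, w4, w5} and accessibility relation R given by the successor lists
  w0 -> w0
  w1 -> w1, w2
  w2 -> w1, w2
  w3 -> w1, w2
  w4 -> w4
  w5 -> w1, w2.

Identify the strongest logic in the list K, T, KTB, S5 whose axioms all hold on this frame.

Reflexive (axiom T): no — w3 is not related to itself.
Symmetric (axiom B): no — w3 R w1 but not w1 R w3.
Euclidean (axiom 5): yes — any two successors of a common world are R-related.
So F validates K; T would additionally require R to be reflexive. The strongest is K.

K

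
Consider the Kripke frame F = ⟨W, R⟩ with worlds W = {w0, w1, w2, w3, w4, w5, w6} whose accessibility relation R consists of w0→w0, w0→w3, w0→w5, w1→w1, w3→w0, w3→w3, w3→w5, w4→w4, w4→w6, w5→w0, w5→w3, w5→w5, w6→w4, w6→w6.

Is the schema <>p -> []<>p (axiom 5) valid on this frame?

Yes

Axiom 5 corresponds to the accessibility relation being Euclidean.
Euclidean: yes — any two successors of a common world are R-related.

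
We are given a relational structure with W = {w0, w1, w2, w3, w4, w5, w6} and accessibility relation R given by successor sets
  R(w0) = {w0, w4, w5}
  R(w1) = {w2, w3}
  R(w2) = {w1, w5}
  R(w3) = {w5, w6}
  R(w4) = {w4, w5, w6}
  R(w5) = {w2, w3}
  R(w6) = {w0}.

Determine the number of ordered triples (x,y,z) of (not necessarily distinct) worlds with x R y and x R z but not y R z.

26

Enumerating: (w0,w4,w0), (w0,w5,w0), (w0,w5,w4), (w0,w5,w5), (w1,w2,w2), (w1,w2,w3), (w1,w3,w2), (w1,w3,w3), (w2,w1,w1), (w2,w1,w5), (w2,w5,w1), (w2,w5,w5), … and 14 more.
Total: 26.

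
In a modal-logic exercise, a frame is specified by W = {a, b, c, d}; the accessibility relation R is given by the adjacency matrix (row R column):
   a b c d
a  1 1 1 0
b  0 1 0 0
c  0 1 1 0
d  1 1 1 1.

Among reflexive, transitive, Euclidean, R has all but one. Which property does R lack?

Reflexive: yes — every world is R-related to itself.
Transitive: yes — every two-step R-path is closed by a direct edge.
Euclidean: no — a R b and a R c, but not b R c.
Only Euclidean fails.

Euclidean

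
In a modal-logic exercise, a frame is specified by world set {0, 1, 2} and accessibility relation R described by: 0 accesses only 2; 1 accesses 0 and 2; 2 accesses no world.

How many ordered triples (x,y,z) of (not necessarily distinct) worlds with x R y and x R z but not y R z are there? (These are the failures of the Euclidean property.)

Enumerating: (0,2,2), (1,0,0), (1,2,0), (1,2,2).

4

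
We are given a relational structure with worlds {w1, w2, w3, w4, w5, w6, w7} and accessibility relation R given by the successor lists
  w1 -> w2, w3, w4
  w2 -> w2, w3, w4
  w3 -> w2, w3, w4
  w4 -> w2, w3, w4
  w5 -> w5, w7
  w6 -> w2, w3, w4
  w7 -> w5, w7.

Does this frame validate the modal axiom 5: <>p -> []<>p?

Yes

Axiom 5 corresponds to the accessibility relation being Euclidean.
Euclidean: yes — any two successors of a common world are R-related.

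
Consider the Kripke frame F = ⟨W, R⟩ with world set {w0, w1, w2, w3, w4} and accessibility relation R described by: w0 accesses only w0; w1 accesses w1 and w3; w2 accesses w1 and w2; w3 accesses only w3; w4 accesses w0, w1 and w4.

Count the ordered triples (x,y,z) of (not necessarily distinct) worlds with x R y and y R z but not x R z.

2

Enumerating: (w2,w1,w3), (w4,w1,w3).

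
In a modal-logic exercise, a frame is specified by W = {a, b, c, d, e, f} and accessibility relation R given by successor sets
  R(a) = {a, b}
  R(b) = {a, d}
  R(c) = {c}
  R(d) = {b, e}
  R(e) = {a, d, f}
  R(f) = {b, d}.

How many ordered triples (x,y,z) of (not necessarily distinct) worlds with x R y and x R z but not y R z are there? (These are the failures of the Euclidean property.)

17

Enumerating: (a,b,b), (b,a,d), (b,d,a), (b,d,d), (d,b,b), (d,b,e), (d,e,b), (d,e,e), (e,a,d), (e,a,f), (e,d,a), (e,d,d), (e,d,f), (e,f,a), (e,f,f), (f,b,b), (f,d,d).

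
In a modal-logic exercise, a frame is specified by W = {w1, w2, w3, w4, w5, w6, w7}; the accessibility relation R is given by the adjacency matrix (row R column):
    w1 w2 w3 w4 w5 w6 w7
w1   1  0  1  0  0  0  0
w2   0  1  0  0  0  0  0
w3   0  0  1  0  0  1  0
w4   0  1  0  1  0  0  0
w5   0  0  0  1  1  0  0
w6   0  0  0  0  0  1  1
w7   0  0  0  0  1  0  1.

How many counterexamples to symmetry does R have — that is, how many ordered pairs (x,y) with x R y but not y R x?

6

Enumerating: (w1,w3), (w3,w6), (w4,w2), (w5,w4), (w6,w7), (w7,w5).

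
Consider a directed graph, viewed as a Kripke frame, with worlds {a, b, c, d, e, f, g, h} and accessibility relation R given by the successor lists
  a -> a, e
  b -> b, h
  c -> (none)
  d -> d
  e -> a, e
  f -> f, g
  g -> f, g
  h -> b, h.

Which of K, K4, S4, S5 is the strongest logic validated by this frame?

K4

Transitive (axiom 4): yes — every two-step R-path is closed by a direct edge.
Reflexive (axiom T): no — c is not related to itself.
Euclidean (axiom 5): yes — any two successors of a common world are R-related.
So F validates K, K4; S4 would additionally require R to be reflexive. The strongest is K4.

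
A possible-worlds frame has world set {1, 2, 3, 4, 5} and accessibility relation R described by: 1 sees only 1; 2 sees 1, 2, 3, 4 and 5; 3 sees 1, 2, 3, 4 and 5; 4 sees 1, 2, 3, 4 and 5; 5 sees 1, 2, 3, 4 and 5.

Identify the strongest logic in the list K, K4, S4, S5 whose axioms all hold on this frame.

Transitive (axiom 4): yes — every two-step R-path is closed by a direct edge.
Reflexive (axiom T): yes — every world is R-related to itself.
Euclidean (axiom 5): no — 2 R 1 and 2 R 3, but not 1 R 3.
So F validates K, K4, S4; S5 would additionally require R to be Euclidean. The strongest is S4.

S4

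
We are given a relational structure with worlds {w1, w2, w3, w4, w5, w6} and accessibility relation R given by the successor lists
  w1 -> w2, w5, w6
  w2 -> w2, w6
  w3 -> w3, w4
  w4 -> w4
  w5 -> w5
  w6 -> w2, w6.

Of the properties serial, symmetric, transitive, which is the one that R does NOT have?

Serial: yes — every world has a successor (e.g. w1 R w2).
Symmetric: no — w1 R w2 but not w2 R w1.
Transitive: yes — every two-step R-path is closed by a direct edge.
Only symmetric fails.

symmetric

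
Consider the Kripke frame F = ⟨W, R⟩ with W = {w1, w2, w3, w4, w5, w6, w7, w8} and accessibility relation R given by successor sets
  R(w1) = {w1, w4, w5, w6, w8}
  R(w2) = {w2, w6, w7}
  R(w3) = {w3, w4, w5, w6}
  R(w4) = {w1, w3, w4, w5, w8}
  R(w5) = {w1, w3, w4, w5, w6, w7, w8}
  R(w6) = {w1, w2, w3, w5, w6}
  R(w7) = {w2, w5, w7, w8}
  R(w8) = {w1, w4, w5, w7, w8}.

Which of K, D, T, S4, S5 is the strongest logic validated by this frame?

Serial (axiom D): yes — every world has a successor (e.g. w1 R w1).
Reflexive (axiom T): yes — every world is R-related to itself.
Transitive (axiom 4): no — w1 R w4 and w4 R w3, but not w1 R w3.
Euclidean (axiom 5): no — w1 R w4 and w1 R w6, but not w4 R w6.
So F validates K, D, T; S4 would additionally require R to be transitive. The strongest is T.

T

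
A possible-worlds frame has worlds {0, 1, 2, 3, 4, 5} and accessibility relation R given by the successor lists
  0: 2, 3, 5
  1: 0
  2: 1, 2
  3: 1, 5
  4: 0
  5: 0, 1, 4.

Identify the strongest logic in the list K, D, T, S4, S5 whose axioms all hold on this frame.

D

Serial (axiom D): yes — every world has a successor (e.g. 0 R 2).
Reflexive (axiom T): no — 0 is not related to itself.
Transitive (axiom 4): no — 0 R 2 and 2 R 1, but not 0 R 1.
Euclidean (axiom 5): no — 0 R 2 and 0 R 3, but not 2 R 3.
So F validates K, D; T would additionally require R to be reflexive. The strongest is D.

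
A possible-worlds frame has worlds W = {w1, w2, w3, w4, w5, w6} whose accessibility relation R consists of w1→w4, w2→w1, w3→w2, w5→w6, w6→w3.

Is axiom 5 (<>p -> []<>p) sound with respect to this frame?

By correspondence theory, 5 is valid on a frame iff R is Euclidean.
Euclidean: no — w1 R w4 and w1 R w4, but not w4 R w4.

No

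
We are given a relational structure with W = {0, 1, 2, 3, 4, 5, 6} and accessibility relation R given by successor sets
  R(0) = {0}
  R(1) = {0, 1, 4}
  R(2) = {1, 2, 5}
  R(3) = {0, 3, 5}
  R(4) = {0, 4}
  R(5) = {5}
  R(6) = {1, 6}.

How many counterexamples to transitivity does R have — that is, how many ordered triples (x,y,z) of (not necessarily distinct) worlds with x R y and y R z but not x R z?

Enumerating: (2,1,0), (2,1,4), (6,1,0), (6,1,4).

4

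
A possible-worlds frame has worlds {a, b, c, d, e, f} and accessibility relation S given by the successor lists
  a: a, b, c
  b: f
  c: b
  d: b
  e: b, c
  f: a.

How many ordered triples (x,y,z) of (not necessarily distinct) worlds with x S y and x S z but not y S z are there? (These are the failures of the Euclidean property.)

Enumerating: (a,b,a), (a,b,b), (a,b,c), (a,c,a), (a,c,c), (b,f,f), (c,b,b), (d,b,b), (e,b,b), (e,b,c), (e,c,c).

11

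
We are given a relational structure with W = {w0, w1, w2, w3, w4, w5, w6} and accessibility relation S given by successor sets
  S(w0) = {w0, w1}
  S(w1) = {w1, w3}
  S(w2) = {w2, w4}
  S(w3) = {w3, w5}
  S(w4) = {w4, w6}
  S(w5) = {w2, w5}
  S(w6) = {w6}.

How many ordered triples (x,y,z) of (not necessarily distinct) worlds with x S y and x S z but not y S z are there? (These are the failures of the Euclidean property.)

6

Enumerating: (w0,w1,w0), (w1,w3,w1), (w2,w4,w2), (w3,w5,w3), (w4,w6,w4), (w5,w2,w5).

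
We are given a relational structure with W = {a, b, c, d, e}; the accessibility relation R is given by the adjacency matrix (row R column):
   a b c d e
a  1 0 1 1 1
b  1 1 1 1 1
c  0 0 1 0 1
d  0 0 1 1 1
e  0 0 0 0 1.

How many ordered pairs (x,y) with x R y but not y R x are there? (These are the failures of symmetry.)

10

Enumerating: (a,c), (a,d), (a,e), (b,a), (b,c), (b,d), (b,e), (c,e), (d,c), (d,e).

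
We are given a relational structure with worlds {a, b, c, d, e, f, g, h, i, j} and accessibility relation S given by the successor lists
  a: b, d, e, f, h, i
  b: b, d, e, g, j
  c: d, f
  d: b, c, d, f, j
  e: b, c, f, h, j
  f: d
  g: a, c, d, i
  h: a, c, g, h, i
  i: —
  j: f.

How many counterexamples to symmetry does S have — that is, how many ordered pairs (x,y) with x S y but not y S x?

Enumerating: (a,b), (a,d), (a,e), (a,f), (a,i), (b,g), (b,j), (c,f), (d,j), (e,c), (e,f), (e,h), … and 9 more.
Total: 21.

21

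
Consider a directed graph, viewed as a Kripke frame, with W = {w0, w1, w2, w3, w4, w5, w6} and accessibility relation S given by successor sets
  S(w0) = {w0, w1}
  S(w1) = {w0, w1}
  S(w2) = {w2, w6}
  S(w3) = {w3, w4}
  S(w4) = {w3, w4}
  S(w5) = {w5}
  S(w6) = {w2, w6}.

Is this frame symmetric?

Symmetric: yes — every pair in S has its reverse in S.

Yes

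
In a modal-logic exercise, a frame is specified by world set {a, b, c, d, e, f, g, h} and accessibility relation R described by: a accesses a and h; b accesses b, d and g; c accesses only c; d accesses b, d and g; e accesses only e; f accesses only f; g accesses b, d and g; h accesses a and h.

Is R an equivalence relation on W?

Yes

Reflexive: yes — every world is R-related to itself.
Symmetric: yes — every pair in R has its reverse in R.
Transitive: yes — every two-step R-path is closed by a direct edge.
So R is an equivalence relation.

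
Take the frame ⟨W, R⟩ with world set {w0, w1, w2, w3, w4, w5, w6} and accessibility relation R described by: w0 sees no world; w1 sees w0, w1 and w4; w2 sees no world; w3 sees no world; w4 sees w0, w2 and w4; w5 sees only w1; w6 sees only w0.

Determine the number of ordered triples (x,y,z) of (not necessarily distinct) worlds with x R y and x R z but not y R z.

11

Enumerating: (w1,w0,w0), (w1,w0,w1), (w1,w0,w4), (w1,w4,w1), (w4,w0,w0), (w4,w0,w2), (w4,w0,w4), (w4,w2,w0), (w4,w2,w2), (w4,w2,w4), (w6,w0,w0).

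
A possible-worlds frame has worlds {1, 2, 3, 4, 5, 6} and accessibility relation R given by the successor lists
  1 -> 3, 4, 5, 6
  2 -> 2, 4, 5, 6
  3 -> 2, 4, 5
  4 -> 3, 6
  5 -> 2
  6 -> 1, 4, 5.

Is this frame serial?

Yes

Serial: yes — every world has a successor (e.g. 1 R 3).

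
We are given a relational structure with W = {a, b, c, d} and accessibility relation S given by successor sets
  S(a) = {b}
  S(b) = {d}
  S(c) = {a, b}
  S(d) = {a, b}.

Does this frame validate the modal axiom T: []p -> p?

Axiom T corresponds to the accessibility relation being reflexive.
Reflexive: no — a is not related to itself.

No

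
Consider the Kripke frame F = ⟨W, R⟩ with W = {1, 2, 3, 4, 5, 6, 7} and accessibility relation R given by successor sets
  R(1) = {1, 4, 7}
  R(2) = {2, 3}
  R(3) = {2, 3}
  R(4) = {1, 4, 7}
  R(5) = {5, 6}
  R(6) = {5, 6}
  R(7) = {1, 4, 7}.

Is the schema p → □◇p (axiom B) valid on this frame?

The schema B characterises exactly the symmetric frames.
Symmetric: yes — every pair in R has its reverse in R.

Yes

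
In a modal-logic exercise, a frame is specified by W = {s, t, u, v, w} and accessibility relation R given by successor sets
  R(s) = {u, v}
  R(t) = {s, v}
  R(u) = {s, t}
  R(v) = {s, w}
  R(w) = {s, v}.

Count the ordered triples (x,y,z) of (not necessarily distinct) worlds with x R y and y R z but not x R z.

Enumerating: (s,u,s), (s,u,t), (s,v,s), (s,v,w), (t,s,u), (t,v,w), (u,s,u), (u,s,v), (u,t,v), (v,s,u), (v,s,v), (v,w,v), (w,s,u), (w,v,w).

14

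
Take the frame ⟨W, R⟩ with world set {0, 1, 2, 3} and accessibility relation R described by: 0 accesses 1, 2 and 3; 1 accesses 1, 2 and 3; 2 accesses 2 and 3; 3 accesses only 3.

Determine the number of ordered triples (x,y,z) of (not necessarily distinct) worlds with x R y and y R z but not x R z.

0

R is transitive; there are no such tuples.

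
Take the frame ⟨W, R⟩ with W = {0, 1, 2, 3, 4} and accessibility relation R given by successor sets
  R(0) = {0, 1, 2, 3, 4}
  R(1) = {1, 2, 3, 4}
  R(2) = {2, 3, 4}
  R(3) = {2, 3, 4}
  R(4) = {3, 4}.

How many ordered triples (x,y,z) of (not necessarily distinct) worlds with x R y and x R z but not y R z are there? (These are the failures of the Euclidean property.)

Enumerating: (0,1,0), (0,2,0), (0,2,1), (0,3,0), (0,3,1), (0,4,0), (0,4,1), (0,4,2), (1,2,1), (1,3,1), (1,4,1), (1,4,2), (2,4,2), (3,4,2).

14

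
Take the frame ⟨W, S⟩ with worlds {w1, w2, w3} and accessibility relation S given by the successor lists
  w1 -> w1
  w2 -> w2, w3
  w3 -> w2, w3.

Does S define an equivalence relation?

Reflexive: yes — every world is S-related to itself.
Symmetric: yes — every pair in S has its reverse in S.
Transitive: yes — every two-step S-path is closed by a direct edge.
So S is an equivalence relation.

Yes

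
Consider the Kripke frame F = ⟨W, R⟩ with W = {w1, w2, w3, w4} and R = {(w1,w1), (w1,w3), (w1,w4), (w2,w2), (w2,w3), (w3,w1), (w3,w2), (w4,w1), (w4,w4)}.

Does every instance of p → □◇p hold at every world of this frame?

Yes

The schema B characterises exactly the symmetric frames.
Symmetric: yes — every pair in R has its reverse in R.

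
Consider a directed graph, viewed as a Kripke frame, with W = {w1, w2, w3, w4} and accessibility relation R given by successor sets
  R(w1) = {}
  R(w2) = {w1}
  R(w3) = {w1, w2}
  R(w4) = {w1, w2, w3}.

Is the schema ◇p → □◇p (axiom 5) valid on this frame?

The schema 5 characterises exactly the Euclidean frames.
Euclidean: no — w3 R w1 and w3 R w2, but not w1 R w2.

No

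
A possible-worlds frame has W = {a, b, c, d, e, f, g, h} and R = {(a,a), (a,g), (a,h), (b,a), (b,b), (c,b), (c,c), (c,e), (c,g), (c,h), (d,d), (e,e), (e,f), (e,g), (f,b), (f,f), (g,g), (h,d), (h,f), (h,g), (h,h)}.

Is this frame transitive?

Transitive: no — a R h and h R d, but not a R d.

No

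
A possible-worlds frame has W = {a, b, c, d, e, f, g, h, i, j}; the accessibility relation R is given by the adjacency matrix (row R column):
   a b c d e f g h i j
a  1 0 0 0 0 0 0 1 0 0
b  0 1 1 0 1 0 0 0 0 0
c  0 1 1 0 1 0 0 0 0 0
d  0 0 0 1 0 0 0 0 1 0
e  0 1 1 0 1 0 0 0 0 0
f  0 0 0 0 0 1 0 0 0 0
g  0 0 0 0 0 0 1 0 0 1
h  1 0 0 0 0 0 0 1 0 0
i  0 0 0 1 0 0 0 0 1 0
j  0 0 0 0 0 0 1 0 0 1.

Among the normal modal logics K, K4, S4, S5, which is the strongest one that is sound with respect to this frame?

Transitive (axiom 4): yes — every two-step R-path is closed by a direct edge.
Reflexive (axiom T): yes — every world is R-related to itself.
Euclidean (axiom 5): yes — any two successors of a common world are R-related.
So F validates K, K4, S4, S5. The strongest is S5.

S5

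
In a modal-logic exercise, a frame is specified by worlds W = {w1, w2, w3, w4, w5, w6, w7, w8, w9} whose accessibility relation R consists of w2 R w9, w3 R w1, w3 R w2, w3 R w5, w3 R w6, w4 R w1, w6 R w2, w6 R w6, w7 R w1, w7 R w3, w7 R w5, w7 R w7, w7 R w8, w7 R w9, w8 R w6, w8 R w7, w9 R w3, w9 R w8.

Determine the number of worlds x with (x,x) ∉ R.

7

Enumerating: w1, w2, w3, w4, w5, w8, w9.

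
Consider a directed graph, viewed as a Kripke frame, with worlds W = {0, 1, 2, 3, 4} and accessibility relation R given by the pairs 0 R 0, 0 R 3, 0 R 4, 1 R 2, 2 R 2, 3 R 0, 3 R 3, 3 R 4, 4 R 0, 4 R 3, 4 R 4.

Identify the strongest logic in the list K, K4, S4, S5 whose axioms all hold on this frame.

Transitive (axiom 4): yes — every two-step R-path is closed by a direct edge.
Reflexive (axiom T): no — 1 is not related to itself.
Euclidean (axiom 5): yes — any two successors of a common world are R-related.
So F validates K, K4; S4 would additionally require R to be reflexive. The strongest is K4.

K4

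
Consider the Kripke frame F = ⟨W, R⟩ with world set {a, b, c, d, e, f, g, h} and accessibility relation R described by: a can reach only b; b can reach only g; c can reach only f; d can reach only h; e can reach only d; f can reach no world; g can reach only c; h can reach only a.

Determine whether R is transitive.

Transitive: no — a R b and b R g, but not a R g.

No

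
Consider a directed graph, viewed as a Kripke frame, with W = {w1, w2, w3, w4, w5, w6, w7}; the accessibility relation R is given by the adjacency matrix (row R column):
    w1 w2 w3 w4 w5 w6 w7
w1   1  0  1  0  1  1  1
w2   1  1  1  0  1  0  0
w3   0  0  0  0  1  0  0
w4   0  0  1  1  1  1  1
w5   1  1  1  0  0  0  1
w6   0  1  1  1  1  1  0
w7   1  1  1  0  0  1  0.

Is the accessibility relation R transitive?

No

Transitive: no — w1 R w5 and w5 R w2, but not w1 R w2.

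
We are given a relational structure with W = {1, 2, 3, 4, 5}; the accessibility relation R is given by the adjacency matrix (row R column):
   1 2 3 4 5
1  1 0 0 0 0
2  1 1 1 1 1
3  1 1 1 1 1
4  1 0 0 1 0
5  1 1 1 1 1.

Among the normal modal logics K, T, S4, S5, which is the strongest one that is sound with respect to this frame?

S4

Reflexive (axiom T): yes — every world is R-related to itself.
Transitive (axiom 4): yes — every two-step R-path is closed by a direct edge.
Euclidean (axiom 5): no — 2 R 1 and 2 R 3, but not 1 R 3.
So F validates K, T, S4; S5 would additionally require R to be Euclidean. The strongest is S4.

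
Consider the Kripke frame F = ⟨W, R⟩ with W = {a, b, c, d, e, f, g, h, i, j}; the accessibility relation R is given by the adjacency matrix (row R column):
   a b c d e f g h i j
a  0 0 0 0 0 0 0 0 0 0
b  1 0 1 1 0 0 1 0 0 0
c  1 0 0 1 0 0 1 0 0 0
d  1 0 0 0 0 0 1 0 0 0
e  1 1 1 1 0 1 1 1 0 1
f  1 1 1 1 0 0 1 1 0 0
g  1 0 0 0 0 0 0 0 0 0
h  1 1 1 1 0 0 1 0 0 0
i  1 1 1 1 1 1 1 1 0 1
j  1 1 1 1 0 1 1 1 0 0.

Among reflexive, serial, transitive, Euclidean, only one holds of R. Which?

transitive

Reflexive: no — a is not related to itself.
Serial: no — a has no R-successor.
Transitive: yes — every two-step R-path is closed by a direct edge.
Euclidean: no — b R a and b R c, but not a R c.
Only transitive holds.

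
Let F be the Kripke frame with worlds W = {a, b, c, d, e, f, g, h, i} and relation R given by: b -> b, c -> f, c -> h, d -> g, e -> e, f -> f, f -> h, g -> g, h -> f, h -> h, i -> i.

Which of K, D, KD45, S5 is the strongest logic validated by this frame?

Serial (axiom D): no — a has no R-successor.
Euclidean (axiom 5): yes — any two successors of a common world are R-related.
Transitive (axiom 4): yes — every two-step R-path is closed by a direct edge.
Reflexive (axiom T): no — a is not related to itself.
So F validates K; D would additionally require R to be serial. The strongest is K.

K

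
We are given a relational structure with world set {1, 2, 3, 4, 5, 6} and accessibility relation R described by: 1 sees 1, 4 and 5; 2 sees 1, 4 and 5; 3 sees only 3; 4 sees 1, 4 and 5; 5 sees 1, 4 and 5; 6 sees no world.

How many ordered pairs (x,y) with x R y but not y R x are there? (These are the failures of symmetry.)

Enumerating: (2,1), (2,4), (2,5).

3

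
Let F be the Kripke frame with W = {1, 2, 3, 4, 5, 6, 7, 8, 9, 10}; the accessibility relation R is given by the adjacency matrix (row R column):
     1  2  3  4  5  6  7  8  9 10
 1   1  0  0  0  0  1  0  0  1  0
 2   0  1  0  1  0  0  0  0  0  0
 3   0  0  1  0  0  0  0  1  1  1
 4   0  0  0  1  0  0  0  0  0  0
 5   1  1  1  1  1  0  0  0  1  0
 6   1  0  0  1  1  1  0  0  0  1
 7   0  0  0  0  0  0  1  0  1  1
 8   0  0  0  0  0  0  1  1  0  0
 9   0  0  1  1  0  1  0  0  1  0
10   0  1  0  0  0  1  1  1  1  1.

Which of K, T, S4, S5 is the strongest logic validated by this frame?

Reflexive (axiom T): yes — every world is R-related to itself.
Transitive (axiom 4): no — 1 R 6 and 6 R 10, but not 1 R 10.
Euclidean (axiom 5): no — 1 R 6 and 1 R 9, but not 6 R 9.
So F validates K, T; S4 would additionally require R to be transitive. The strongest is T.

T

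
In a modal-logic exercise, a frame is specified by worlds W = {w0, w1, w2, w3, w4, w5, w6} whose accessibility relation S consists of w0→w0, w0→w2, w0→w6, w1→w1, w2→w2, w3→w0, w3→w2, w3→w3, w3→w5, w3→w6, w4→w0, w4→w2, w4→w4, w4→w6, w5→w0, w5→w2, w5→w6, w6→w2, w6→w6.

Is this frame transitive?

Transitive: yes — every two-step S-path is closed by a direct edge.

Yes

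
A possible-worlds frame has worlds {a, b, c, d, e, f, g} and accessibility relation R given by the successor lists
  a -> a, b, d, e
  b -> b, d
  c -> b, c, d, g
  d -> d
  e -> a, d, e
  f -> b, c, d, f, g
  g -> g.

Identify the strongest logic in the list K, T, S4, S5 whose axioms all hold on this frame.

T

Reflexive (axiom T): yes — every world is R-related to itself.
Transitive (axiom 4): no — e R a and a R b, but not e R b.
Euclidean (axiom 5): no — a R b and a R e, but not b R e.
So F validates K, T; S4 would additionally require R to be transitive. The strongest is T.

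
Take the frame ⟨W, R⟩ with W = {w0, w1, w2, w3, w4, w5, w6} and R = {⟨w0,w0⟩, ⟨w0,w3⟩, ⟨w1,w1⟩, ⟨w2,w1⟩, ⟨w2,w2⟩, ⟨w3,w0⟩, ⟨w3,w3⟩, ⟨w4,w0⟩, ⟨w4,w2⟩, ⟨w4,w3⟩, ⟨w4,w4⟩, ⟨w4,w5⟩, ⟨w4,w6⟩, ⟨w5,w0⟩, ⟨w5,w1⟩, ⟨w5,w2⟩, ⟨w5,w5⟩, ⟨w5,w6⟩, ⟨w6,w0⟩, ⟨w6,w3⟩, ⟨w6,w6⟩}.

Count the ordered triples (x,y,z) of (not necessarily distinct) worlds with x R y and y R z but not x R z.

Enumerating: (w4,w2,w1), (w4,w5,w1), (w5,w0,w3), (w5,w6,w3).

4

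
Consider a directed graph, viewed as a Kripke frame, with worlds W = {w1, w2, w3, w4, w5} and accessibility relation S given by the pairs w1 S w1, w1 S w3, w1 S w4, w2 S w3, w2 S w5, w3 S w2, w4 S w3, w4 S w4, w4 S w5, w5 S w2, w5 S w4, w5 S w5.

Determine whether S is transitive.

Transitive: no — w1 S w3 and w3 S w2, but not w1 S w2.

No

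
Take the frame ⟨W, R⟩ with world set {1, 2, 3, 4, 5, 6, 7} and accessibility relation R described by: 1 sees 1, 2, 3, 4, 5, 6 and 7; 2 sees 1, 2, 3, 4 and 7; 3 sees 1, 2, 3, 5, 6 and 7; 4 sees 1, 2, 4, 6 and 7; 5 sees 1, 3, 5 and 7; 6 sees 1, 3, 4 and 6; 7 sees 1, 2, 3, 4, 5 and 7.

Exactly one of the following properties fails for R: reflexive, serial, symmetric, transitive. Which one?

transitive

Reflexive: yes — every world is R-related to itself.
Serial: yes — every world has a successor (e.g. 1 R 1).
Symmetric: yes — every pair in R has its reverse in R.
Transitive: no — 2 R 1 and 1 R 5, but not 2 R 5.
Only transitive fails.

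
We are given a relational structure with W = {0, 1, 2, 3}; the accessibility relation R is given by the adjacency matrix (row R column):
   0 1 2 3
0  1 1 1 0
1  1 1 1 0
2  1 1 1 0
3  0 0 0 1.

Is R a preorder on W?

Yes

Reflexive: yes — every world is R-related to itself.
Transitive: yes — every two-step R-path is closed by a direct edge.
So R is a preorder.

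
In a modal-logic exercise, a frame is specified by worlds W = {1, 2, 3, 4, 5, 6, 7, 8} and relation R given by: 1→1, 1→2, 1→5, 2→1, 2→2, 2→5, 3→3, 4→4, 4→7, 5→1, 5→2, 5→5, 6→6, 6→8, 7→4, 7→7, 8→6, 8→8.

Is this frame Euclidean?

Euclidean: yes — any two successors of a common world are R-related.

Yes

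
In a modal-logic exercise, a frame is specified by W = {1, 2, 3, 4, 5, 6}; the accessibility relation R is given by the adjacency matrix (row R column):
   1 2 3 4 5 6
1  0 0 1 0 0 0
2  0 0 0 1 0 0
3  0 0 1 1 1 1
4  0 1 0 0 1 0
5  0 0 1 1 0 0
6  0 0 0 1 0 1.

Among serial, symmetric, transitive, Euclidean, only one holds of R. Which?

serial

Serial: yes — every world has a successor (e.g. 1 R 3).
Symmetric: no — 1 R 3 but not 3 R 1.
Transitive: no — 1 R 3 and 3 R 4, but not 1 R 4.
Euclidean: no — 3 R 4 and 3 R 6, but not 4 R 6.
Only serial holds.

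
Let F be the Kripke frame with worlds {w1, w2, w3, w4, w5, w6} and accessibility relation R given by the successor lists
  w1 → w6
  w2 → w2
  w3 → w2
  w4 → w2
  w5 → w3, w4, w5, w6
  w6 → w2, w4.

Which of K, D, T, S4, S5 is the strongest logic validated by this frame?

D

Serial (axiom D): yes — every world has a successor (e.g. w1 R w6).
Reflexive (axiom T): no — w1 is not related to itself.
Transitive (axiom 4): no — w1 R w6 and w6 R w2, but not w1 R w2.
Euclidean (axiom 5): no — w5 R w3 and w5 R w4, but not w3 R w4.
So F validates K, D; T would additionally require R to be reflexive. The strongest is D.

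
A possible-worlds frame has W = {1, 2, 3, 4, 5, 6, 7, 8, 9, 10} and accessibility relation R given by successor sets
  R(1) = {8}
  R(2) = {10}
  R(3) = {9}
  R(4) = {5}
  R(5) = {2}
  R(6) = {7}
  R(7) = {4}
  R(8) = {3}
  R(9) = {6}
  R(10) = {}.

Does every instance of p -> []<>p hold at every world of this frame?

By correspondence theory, B is valid on a frame iff R is symmetric.
Symmetric: no — 1 R 8 but not 8 R 1.

No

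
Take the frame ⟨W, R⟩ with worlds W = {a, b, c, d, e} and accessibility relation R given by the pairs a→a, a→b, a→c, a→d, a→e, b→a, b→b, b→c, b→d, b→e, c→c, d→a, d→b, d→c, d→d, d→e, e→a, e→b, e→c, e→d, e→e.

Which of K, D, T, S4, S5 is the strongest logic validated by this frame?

Serial (axiom D): yes — every world has a successor (e.g. a R a).
Reflexive (axiom T): yes — every world is R-related to itself.
Transitive (axiom 4): yes — every two-step R-path is closed by a direct edge.
Euclidean (axiom 5): no — a R c and a R b, but not c R b.
So F validates K, D, T, S4; S5 would additionally require R to be Euclidean. The strongest is S4.

S4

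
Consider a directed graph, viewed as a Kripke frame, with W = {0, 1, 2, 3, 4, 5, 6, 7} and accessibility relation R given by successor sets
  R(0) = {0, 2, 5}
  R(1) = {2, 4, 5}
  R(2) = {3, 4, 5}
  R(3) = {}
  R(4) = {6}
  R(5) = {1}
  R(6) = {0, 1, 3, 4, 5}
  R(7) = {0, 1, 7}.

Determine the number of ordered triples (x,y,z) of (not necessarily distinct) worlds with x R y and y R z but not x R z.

Enumerating: (0,2,3), (0,2,4), (0,5,1), (1,2,3), (1,4,6), (1,5,1), (2,4,6), (2,5,1), (4,6,0), (4,6,1), (4,6,3), (4,6,4), … and 12 more.
Total: 24.

24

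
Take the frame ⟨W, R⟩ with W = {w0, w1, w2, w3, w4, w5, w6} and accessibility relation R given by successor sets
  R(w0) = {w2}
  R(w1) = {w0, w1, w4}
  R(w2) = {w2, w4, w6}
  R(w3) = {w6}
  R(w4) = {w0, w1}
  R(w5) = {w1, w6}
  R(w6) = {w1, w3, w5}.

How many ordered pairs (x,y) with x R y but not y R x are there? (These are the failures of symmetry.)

7

Enumerating: (w0,w2), (w1,w0), (w2,w4), (w2,w6), (w4,w0), (w5,w1), (w6,w1).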